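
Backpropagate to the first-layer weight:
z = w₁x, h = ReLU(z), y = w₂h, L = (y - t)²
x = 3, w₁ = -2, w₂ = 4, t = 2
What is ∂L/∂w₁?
∂L/∂w₁ = 0

Forward pass:
z = w₁x = -2×3 = -6
h = ReLU(-6) = 0
y = w₂h = 4×0 = 0

Backward pass:
∂L/∂y = 2(y - t) = 2(0 - 2) = -4
∂y/∂h = w₂ = 4
∂h/∂z = 0 (ReLU derivative)
∂z/∂w₁ = x = 3

∂L/∂w₁ = -4 × 4 × 0 × 3 = 0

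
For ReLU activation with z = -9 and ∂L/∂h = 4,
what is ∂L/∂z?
∂L/∂z = 0

h = ReLU(-9) = 0
Since z < 0: ∂h/∂z = 0
∂L/∂z = ∂L/∂h · ∂h/∂z = 4 × 0 = 0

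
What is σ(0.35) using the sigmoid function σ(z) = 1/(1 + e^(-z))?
0.5866

sigmoid(0.35) = 1/(1 + e^(-0.35)) = 1/(1 + 0.7047) = 0.5866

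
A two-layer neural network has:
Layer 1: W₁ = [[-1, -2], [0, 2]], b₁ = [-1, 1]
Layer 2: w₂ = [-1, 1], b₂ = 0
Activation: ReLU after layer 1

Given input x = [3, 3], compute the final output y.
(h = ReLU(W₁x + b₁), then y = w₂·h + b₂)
y = 7

Layer 1 pre-activation: z₁ = [-10, 7]
After ReLU: h = [0, 7]
Layer 2 output: y = -1×0 + 1×7 + 0 = 7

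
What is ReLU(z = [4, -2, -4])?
h = [4, 0, 0]

ReLU applied element-wise: max(0,4)=4, max(0,-2)=0, max(0,-4)=0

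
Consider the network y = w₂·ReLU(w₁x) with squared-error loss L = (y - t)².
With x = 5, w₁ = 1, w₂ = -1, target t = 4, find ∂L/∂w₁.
∂L/∂w₁ = 90

Forward pass:
z = w₁x = 1×5 = 5
h = ReLU(5) = 5
y = w₂h = -1×5 = -5

Backward pass:
∂L/∂y = 2(y - t) = 2(-5 - 4) = -18
∂y/∂h = w₂ = -1
∂h/∂z = 1 (ReLU derivative)
∂z/∂w₁ = x = 5

∂L/∂w₁ = -18 × -1 × 1 × 5 = 90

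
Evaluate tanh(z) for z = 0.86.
0.6963

tanh(0.86) = (e^(0.86) - e^(-0.86))/(e^(0.86) + e^(-0.86)) = 0.6963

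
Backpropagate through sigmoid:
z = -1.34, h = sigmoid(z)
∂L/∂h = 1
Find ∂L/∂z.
∂L/∂z = 0.1644

σ(-1.34) = 0.2075
σ'(-1.34) = σ(-1.34)(1 - σ(-1.34)) = 0.2075 × 0.7925 = 0.1644
∂L/∂z = ∂L/∂h · σ'(z) = 1 × 0.1644 = 0.1644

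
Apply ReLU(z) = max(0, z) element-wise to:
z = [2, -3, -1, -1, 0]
h = [2, 0, 0, 0, 0]

ReLU applied element-wise: max(0,2)=2, max(0,-3)=0, max(0,-1)=0, max(0,-1)=0, max(0,0)=0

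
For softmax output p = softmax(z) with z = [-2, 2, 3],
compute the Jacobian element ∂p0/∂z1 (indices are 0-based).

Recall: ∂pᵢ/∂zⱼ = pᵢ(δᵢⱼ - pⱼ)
∂p0/∂z1 = -0.001312

p = softmax(z) = [0.004902, 0.2676, 0.7275]
p0 = 0.004902, p1 = 0.2676

∂p0/∂z1 = -p0 × p1 = -0.004902 × 0.2676 = -0.001312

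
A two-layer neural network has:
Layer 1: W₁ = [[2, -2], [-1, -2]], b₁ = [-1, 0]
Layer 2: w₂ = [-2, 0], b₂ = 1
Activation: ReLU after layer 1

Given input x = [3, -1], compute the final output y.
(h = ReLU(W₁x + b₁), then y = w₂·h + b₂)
y = -13

Layer 1 pre-activation: z₁ = [7, -1]
After ReLU: h = [7, 0]
Layer 2 output: y = -2×7 + 0×0 + 1 = -13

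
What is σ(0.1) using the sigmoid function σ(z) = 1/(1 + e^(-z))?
0.525

sigmoid(0.1) = 1/(1 + e^(-0.1)) = 1/(1 + 0.9048) = 0.525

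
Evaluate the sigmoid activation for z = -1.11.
0.2479

sigmoid(-1.11) = 1/(1 + e^(1.11)) = 1/(1 + 3.034) = 0.2479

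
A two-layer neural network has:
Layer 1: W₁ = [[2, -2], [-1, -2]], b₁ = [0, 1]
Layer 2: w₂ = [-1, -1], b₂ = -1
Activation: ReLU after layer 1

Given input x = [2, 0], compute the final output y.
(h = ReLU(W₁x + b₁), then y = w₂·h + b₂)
y = -5

Layer 1 pre-activation: z₁ = [4, -1]
After ReLU: h = [4, 0]
Layer 2 output: y = -1×4 + -1×0 + -1 = -5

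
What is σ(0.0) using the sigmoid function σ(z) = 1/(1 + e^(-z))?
0.5

sigmoid(0.0) = 1/(1 + e^(0.0)) = 1/(1 + 1) = 0.5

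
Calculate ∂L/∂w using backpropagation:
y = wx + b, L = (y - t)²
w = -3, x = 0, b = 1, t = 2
∂L/∂w = 0

y = wx + b = (-3)(0) + 1 = 1
∂L/∂y = 2(y - t) = 2(1 - 2) = -2
∂y/∂w = x = 0
∂L/∂w = ∂L/∂y · ∂y/∂w = -2 × 0 = 0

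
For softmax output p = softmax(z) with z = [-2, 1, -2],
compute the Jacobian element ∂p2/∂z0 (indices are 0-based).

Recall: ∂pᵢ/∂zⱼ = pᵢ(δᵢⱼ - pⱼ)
∂p2/∂z0 = -0.00205

p = softmax(z) = [0.04528, 0.9094, 0.04528]
p2 = 0.04528, p0 = 0.04528

∂p2/∂z0 = -p2 × p0 = -0.04528 × 0.04528 = -0.00205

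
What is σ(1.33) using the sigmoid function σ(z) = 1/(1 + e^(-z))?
0.7908

sigmoid(1.33) = 1/(1 + e^(-1.33)) = 1/(1 + 0.2645) = 0.7908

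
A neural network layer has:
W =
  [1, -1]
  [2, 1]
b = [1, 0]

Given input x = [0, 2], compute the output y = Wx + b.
y = [-1, 2]

Wx = [1×0 + -1×2, 2×0 + 1×2]
   = [-2, 2]
y = Wx + b = [-2 + 1, 2 + 0] = [-1, 2]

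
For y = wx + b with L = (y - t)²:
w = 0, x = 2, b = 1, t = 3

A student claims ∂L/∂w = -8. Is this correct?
Correct

y = (0)(2) + 1 = 1
∂L/∂y = 2(y - t) = 2(1 - 3) = -4
∂y/∂w = x = 2
∂L/∂w = -4 × 2 = -8

Claimed value: -8
Correct: The correct gradient is -8.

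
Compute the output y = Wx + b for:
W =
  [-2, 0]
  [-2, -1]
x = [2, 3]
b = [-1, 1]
y = [-5, -6]

Wx = [-2×2 + 0×3, -2×2 + -1×3]
   = [-4, -7]
y = Wx + b = [-4 + -1, -7 + 1] = [-5, -6]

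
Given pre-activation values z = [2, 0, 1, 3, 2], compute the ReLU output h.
h = [2, 0, 1, 3, 2]

ReLU applied element-wise: max(0,2)=2, max(0,0)=0, max(0,1)=1, max(0,3)=3, max(0,2)=2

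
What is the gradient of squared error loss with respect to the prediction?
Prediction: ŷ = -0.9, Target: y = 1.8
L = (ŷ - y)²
∂L/∂ŷ = -5.4

∂L/∂ŷ = 2(ŷ - y) = 2(-0.9 - 1.8) = 2(-2.7) = -5.4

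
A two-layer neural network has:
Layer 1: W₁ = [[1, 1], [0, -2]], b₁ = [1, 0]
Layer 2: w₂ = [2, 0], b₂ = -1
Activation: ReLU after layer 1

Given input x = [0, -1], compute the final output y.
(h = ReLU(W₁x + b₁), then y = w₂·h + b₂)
y = -1

Layer 1 pre-activation: z₁ = [0, 2]
After ReLU: h = [0, 2]
Layer 2 output: y = 2×0 + 0×2 + -1 = -1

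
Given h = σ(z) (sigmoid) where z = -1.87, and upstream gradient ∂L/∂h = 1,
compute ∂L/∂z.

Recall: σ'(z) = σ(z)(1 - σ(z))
∂L/∂z = 0.1157

σ(-1.87) = 0.1335
σ'(-1.87) = σ(-1.87)(1 - σ(-1.87)) = 0.1335 × 0.8665 = 0.1157
∂L/∂z = ∂L/∂h · σ'(z) = 1 × 0.1157 = 0.1157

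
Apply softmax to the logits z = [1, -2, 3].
p = [0.1185, 0.0059, 0.8756]

exp(z) = [2.718, 0.1353, 20.09]
Sum = 22.94
p = [0.1185, 0.0059, 0.8756]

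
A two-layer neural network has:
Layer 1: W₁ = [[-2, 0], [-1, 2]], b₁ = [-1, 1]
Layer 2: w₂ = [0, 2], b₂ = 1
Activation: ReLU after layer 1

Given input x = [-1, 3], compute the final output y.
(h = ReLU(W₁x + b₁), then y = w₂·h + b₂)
y = 17

Layer 1 pre-activation: z₁ = [1, 8]
After ReLU: h = [1, 8]
Layer 2 output: y = 0×1 + 2×8 + 1 = 17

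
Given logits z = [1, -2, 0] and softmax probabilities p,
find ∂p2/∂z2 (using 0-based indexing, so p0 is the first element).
∂p2/∂z2 = 0.1922

p = softmax(z) = [0.7054, 0.03512, 0.2595]
p2 = 0.2595

∂p2/∂z2 = p2(1 - p2) = 0.2595 × (1 - 0.2595) = 0.1922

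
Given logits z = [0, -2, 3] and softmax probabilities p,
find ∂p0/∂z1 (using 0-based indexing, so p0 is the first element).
∂p0/∂z1 = -0.0003005

p = softmax(z) = [0.04712, 0.006377, 0.9465]
p0 = 0.04712, p1 = 0.006377

∂p0/∂z1 = -p0 × p1 = -0.04712 × 0.006377 = -0.0003005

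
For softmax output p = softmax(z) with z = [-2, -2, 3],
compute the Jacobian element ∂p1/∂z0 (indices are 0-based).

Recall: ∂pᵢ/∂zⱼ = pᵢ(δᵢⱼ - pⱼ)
∂p1/∂z0 = -4.42e-05

p = softmax(z) = [0.006648, 0.006648, 0.9867]
p1 = 0.006648, p0 = 0.006648

∂p1/∂z0 = -p1 × p0 = -0.006648 × 0.006648 = -4.42e-05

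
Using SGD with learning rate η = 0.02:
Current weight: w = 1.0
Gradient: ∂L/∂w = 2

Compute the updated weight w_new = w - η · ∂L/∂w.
w_new = 0.96

w_new = w - η·∂L/∂w = 1.0 - 0.02×(2) = 1.0 - (0.04) = 0.96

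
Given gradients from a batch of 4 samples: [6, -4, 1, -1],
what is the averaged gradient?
Average gradient = 0.5

Average = (1/4)(6 + -4 + 1 + -1) = 2/4 = 0.5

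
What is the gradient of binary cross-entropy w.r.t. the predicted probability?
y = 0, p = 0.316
∂L/∂p = 1.462

∂L/∂p = -y/p + (1-y)/(1-p) = 0 + 1/0.684 = 1.462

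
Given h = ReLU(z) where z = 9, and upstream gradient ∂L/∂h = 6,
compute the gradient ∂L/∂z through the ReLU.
∂L/∂z = 6

h = ReLU(9) = 9
Since z > 0: ∂h/∂z = 1
∂L/∂z = ∂L/∂h · ∂h/∂z = 6 × 1 = 6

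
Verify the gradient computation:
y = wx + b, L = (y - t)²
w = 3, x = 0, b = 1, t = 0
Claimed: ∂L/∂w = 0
Correct

y = (3)(0) + 1 = 1
∂L/∂y = 2(y - t) = 2(1 - 0) = 2
∂y/∂w = x = 0
∂L/∂w = 2 × 0 = 0

Claimed value: 0
Correct: The correct gradient is 0.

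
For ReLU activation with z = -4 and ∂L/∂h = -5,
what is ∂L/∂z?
∂L/∂z = 0

h = ReLU(-4) = 0
Since z < 0: ∂h/∂z = 0
∂L/∂z = ∂L/∂h · ∂h/∂z = -5 × 0 = 0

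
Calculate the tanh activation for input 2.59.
0.9888

tanh(2.59) = (e^(2.59) - e^(-2.59))/(e^(2.59) + e^(-2.59)) = 0.9888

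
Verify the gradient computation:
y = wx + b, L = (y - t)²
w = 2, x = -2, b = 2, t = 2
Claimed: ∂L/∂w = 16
Correct

y = (2)(-2) + 2 = -2
∂L/∂y = 2(y - t) = 2(-2 - 2) = -8
∂y/∂w = x = -2
∂L/∂w = -8 × -2 = 16

Claimed value: 16
Correct: The correct gradient is 16.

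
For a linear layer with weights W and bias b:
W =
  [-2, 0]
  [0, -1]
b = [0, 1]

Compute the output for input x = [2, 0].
y = [-4, 1]

Wx = [-2×2 + 0×0, 0×2 + -1×0]
   = [-4, 0]
y = Wx + b = [-4 + 0, 0 + 1] = [-4, 1]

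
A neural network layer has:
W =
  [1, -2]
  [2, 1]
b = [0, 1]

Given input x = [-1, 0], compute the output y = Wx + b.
y = [-1, -1]

Wx = [1×-1 + -2×0, 2×-1 + 1×0]
   = [-1, -2]
y = Wx + b = [-1 + 0, -2 + 1] = [-1, -1]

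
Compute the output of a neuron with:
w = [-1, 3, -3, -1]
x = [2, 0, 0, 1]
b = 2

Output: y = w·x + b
y = -1

y = (-1)(2) + (3)(0) + (-3)(0) + (-1)(1) + 2 = -1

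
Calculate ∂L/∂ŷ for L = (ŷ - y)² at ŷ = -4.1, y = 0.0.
∂L/∂ŷ = -8.2

∂L/∂ŷ = 2(ŷ - y) = 2(-4.1 - 0.0) = 2(-4.1) = -8.2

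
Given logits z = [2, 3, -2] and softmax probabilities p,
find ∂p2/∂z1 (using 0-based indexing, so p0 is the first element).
∂p2/∂z1 = -0.003566

p = softmax(z) = [0.2676, 0.7275, 0.004902]
p2 = 0.004902, p1 = 0.7275

∂p2/∂z1 = -p2 × p1 = -0.004902 × 0.7275 = -0.003566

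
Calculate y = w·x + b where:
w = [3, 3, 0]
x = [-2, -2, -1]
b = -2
y = -14

y = (3)(-2) + (3)(-2) + (0)(-1) + -2 = -14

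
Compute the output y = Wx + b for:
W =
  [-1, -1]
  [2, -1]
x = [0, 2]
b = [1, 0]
y = [-1, -2]

Wx = [-1×0 + -1×2, 2×0 + -1×2]
   = [-2, -2]
y = Wx + b = [-2 + 1, -2 + 0] = [-1, -2]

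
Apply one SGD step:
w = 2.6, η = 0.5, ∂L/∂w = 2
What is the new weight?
w_new = 1.6

w_new = w - η·∂L/∂w = 2.6 - 0.5×(2) = 2.6 - (1) = 1.6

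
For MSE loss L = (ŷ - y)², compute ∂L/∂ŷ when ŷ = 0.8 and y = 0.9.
∂L/∂ŷ = -0.2

∂L/∂ŷ = 2(ŷ - y) = 2(0.8 - 0.9) = 2(-0.1) = -0.2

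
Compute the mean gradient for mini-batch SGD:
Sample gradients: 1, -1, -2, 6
Average gradient = 1

Average = (1/4)(1 + -1 + -2 + 6) = 4/4 = 1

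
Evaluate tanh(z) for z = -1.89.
-0.9554

tanh(-1.89) = (e^(-1.89) - e^(1.89))/(e^(-1.89) + e^(1.89)) = -0.9554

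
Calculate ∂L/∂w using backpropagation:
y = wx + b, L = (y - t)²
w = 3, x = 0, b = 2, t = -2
∂L/∂w = 0

y = wx + b = (3)(0) + 2 = 2
∂L/∂y = 2(y - t) = 2(2 - -2) = 8
∂y/∂w = x = 0
∂L/∂w = ∂L/∂y · ∂y/∂w = 8 × 0 = 0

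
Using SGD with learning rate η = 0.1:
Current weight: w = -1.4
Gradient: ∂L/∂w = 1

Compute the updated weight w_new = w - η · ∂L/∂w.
w_new = -1.5

w_new = w - η·∂L/∂w = -1.4 - 0.1×(1) = -1.4 - (0.1) = -1.5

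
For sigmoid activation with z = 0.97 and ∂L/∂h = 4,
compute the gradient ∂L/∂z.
∂L/∂z = 0.7973

σ(0.97) = 0.7251
σ'(0.97) = σ(0.97)(1 - σ(0.97)) = 0.7251 × 0.2749 = 0.1993
∂L/∂z = ∂L/∂h · σ'(z) = 4 × 0.1993 = 0.7973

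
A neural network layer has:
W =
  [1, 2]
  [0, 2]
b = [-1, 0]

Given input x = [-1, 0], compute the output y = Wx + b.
y = [-2, 0]

Wx = [1×-1 + 2×0, 0×-1 + 2×0]
   = [-1, 0]
y = Wx + b = [-1 + -1, 0 + 0] = [-2, 0]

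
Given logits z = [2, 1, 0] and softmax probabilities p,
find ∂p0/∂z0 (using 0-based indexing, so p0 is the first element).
∂p0/∂z0 = 0.2227

p = softmax(z) = [0.6652, 0.2447, 0.09003]
p0 = 0.6652

∂p0/∂z0 = p0(1 - p0) = 0.6652 × (1 - 0.6652) = 0.2227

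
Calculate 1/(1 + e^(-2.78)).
0.9416

sigmoid(2.78) = 1/(1 + e^(-2.78)) = 1/(1 + 0.06204) = 0.9416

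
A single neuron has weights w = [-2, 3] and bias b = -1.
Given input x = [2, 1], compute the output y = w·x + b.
y = -2

y = (-2)(2) + (3)(1) + -1 = -2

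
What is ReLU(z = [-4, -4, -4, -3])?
h = [0, 0, 0, 0]

ReLU applied element-wise: max(0,-4)=0, max(0,-4)=0, max(0,-4)=0, max(0,-3)=0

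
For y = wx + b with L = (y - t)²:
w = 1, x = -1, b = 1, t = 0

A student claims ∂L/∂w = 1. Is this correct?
Incorrect

y = (1)(-1) + 1 = 0
∂L/∂y = 2(y - t) = 2(0 - 0) = 0
∂y/∂w = x = -1
∂L/∂w = 0 × -1 = 0

Claimed value: 1
Incorrect: The correct gradient is 0.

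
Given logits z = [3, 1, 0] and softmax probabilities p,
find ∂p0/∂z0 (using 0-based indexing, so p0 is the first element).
∂p0/∂z0 = 0.1318

p = softmax(z) = [0.8438, 0.1142, 0.04201]
p0 = 0.8438

∂p0/∂z0 = p0(1 - p0) = 0.8438 × (1 - 0.8438) = 0.1318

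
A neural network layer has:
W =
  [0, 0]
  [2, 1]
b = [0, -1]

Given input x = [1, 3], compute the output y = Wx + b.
y = [0, 4]

Wx = [0×1 + 0×3, 2×1 + 1×3]
   = [0, 5]
y = Wx + b = [0 + 0, 5 + -1] = [0, 4]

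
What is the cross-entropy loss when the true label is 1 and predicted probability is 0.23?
L = 1.47

L = -1·log(0.23) - 0·log(0.77) = -log(0.23) = 1.47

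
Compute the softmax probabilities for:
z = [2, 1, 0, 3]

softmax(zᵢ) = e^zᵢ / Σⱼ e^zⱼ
p = [0.2369, 0.0871, 0.0321, 0.6439]

exp(z) = [7.389, 2.718, 1, 20.09]
Sum = 31.19
p = [0.2369, 0.0871, 0.0321, 0.6439]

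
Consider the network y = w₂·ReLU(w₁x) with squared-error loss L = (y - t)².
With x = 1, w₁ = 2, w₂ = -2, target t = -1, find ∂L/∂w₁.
∂L/∂w₁ = 12

Forward pass:
z = w₁x = 2×1 = 2
h = ReLU(2) = 2
y = w₂h = -2×2 = -4

Backward pass:
∂L/∂y = 2(y - t) = 2(-4 - -1) = -6
∂y/∂h = w₂ = -2
∂h/∂z = 1 (ReLU derivative)
∂z/∂w₁ = x = 1

∂L/∂w₁ = -6 × -2 × 1 × 1 = 12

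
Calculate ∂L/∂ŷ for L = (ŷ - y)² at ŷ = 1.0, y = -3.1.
∂L/∂ŷ = 8.2

∂L/∂ŷ = 2(ŷ - y) = 2(1.0 - -3.1) = 2(4.1) = 8.2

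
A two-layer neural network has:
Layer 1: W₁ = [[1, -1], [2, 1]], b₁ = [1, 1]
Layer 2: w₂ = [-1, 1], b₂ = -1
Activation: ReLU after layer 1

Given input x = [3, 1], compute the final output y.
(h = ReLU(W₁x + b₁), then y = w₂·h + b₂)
y = 4

Layer 1 pre-activation: z₁ = [3, 8]
After ReLU: h = [3, 8]
Layer 2 output: y = -1×3 + 1×8 + -1 = 4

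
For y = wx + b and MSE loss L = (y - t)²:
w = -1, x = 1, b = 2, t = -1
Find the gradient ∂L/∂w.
∂L/∂w = 4

y = wx + b = (-1)(1) + 2 = 1
∂L/∂y = 2(y - t) = 2(1 - -1) = 4
∂y/∂w = x = 1
∂L/∂w = ∂L/∂y · ∂y/∂w = 4 × 1 = 4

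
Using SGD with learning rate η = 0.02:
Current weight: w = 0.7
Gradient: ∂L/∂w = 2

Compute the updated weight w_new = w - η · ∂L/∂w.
w_new = 0.66

w_new = w - η·∂L/∂w = 0.7 - 0.02×(2) = 0.7 - (0.04) = 0.66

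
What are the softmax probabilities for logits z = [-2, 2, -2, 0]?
p = [0.0156, 0.8533, 0.0156, 0.1155]

exp(z) = [0.1353, 7.389, 0.1353, 1]
Sum = 8.66
p = [0.0156, 0.8533, 0.0156, 0.1155]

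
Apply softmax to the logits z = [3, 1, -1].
p = [0.8668, 0.1173, 0.0159]

exp(z) = [20.09, 2.718, 0.3679]
Sum = 23.17
p = [0.8668, 0.1173, 0.0159]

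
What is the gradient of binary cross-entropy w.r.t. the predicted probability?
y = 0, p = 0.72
∂L/∂p = 3.571

∂L/∂p = -y/p + (1-y)/(1-p) = 0 + 1/0.28 = 3.571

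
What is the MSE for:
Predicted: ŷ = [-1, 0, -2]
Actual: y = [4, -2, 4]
MSE = 21.67

MSE = (1/3)((-1-4)² + (0--2)² + (-2-4)²) = (1/3)(25 + 4 + 36) = 21.67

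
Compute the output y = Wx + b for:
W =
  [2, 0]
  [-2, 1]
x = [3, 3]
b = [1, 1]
y = [7, -2]

Wx = [2×3 + 0×3, -2×3 + 1×3]
   = [6, -3]
y = Wx + b = [6 + 1, -3 + 1] = [7, -2]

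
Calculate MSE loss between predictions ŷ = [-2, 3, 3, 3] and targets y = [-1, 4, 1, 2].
MSE = 1.75

MSE = (1/4)((-2--1)² + (3-4)² + (3-1)² + (3-2)²) = (1/4)(1 + 1 + 4 + 1) = 1.75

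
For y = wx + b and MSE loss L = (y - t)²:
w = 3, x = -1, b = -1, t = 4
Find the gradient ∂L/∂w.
∂L/∂w = 16

y = wx + b = (3)(-1) + -1 = -4
∂L/∂y = 2(y - t) = 2(-4 - 4) = -16
∂y/∂w = x = -1
∂L/∂w = ∂L/∂y · ∂y/∂w = -16 × -1 = 16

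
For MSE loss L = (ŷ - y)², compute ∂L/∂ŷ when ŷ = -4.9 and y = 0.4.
∂L/∂ŷ = -10.6

∂L/∂ŷ = 2(ŷ - y) = 2(-4.9 - 0.4) = 2(-5.3) = -10.6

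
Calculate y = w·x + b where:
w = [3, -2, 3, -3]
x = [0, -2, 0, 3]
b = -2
y = -7

y = (3)(0) + (-2)(-2) + (3)(0) + (-3)(3) + -2 = -7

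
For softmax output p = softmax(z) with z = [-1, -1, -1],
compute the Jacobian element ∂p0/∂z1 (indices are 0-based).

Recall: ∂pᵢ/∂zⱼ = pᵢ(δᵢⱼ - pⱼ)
∂p0/∂z1 = -0.1111

p = softmax(z) = [0.3333, 0.3333, 0.3333]
p0 = 0.3333, p1 = 0.3333

∂p0/∂z1 = -p0 × p1 = -0.3333 × 0.3333 = -0.1111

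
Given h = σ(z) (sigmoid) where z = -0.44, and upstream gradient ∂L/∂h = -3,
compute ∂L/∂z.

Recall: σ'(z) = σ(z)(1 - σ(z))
∂L/∂z = -0.7148

σ(-0.44) = 0.3917
σ'(-0.44) = σ(-0.44)(1 - σ(-0.44)) = 0.3917 × 0.6083 = 0.2383
∂L/∂z = ∂L/∂h · σ'(z) = -3 × 0.2383 = -0.7148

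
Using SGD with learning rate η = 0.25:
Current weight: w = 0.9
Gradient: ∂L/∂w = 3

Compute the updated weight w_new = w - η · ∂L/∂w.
w_new = 0.15

w_new = w - η·∂L/∂w = 0.9 - 0.25×(3) = 0.9 - (0.75) = 0.15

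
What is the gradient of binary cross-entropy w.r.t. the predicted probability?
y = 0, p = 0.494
∂L/∂p = 1.976

∂L/∂p = -y/p + (1-y)/(1-p) = 0 + 1/0.506 = 1.976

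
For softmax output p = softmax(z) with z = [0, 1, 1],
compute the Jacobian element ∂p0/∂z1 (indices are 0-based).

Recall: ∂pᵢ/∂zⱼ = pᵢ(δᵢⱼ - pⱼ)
∂p0/∂z1 = -0.06561

p = softmax(z) = [0.1554, 0.4223, 0.4223]
p0 = 0.1554, p1 = 0.4223

∂p0/∂z1 = -p0 × p1 = -0.1554 × 0.4223 = -0.06561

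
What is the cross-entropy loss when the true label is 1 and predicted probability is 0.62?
L = 0.478

L = -1·log(0.62) - 0·log(0.38) = -log(0.62) = 0.478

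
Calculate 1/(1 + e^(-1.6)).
0.832

sigmoid(1.6) = 1/(1 + e^(-1.6)) = 1/(1 + 0.2019) = 0.832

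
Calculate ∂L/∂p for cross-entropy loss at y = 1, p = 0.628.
∂L/∂p = -1.592

∂L/∂p = -y/p + (1-y)/(1-p) = -1/0.628 + 0 = -1.592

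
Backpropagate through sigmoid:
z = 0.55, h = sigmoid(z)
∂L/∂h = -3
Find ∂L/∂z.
∂L/∂z = -0.696

σ(0.55) = 0.6341
σ'(0.55) = σ(0.55)(1 - σ(0.55)) = 0.6341 × 0.3659 = 0.232
∂L/∂z = ∂L/∂h · σ'(z) = -3 × 0.232 = -0.696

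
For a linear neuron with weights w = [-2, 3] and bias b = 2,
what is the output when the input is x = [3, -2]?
y = -10

y = (-2)(3) + (3)(-2) + 2 = -10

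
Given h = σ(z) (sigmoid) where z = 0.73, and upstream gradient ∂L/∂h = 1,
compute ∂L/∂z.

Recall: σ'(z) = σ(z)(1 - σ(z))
∂L/∂z = 0.2194

σ(0.73) = 0.6748
σ'(0.73) = σ(0.73)(1 - σ(0.73)) = 0.6748 × 0.3252 = 0.2194
∂L/∂z = ∂L/∂h · σ'(z) = 1 × 0.2194 = 0.2194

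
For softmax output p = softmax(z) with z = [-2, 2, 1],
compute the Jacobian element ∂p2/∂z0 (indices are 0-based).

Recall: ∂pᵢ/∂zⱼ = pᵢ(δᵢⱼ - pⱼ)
∂p2/∂z0 = -0.003507

p = softmax(z) = [0.01321, 0.7214, 0.2654]
p2 = 0.2654, p0 = 0.01321

∂p2/∂z0 = -p2 × p0 = -0.2654 × 0.01321 = -0.003507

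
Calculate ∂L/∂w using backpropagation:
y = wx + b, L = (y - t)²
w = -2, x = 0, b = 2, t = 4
∂L/∂w = 0

y = wx + b = (-2)(0) + 2 = 2
∂L/∂y = 2(y - t) = 2(2 - 4) = -4
∂y/∂w = x = 0
∂L/∂w = ∂L/∂y · ∂y/∂w = -4 × 0 = 0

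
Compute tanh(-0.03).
-0.02999

tanh(-0.03) = (e^(-0.03) - e^(0.03))/(e^(-0.03) + e^(0.03)) = -0.02999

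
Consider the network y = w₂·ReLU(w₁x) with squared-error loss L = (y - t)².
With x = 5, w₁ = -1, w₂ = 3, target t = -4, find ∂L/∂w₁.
∂L/∂w₁ = 0

Forward pass:
z = w₁x = -1×5 = -5
h = ReLU(-5) = 0
y = w₂h = 3×0 = 0

Backward pass:
∂L/∂y = 2(y - t) = 2(0 - -4) = 8
∂y/∂h = w₂ = 3
∂h/∂z = 0 (ReLU derivative)
∂z/∂w₁ = x = 5

∂L/∂w₁ = 8 × 3 × 0 × 5 = 0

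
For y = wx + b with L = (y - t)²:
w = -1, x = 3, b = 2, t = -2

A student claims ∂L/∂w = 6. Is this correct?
Correct

y = (-1)(3) + 2 = -1
∂L/∂y = 2(y - t) = 2(-1 - -2) = 2
∂y/∂w = x = 3
∂L/∂w = 2 × 3 = 6

Claimed value: 6
Correct: The correct gradient is 6.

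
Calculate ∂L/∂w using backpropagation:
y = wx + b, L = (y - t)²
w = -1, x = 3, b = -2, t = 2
∂L/∂w = -42

y = wx + b = (-1)(3) + -2 = -5
∂L/∂y = 2(y - t) = 2(-5 - 2) = -14
∂y/∂w = x = 3
∂L/∂w = ∂L/∂y · ∂y/∂w = -14 × 3 = -42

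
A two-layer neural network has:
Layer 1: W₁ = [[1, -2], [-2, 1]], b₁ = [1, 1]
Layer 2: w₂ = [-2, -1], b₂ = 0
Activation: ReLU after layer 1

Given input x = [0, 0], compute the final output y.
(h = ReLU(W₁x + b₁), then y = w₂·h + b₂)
y = -3

Layer 1 pre-activation: z₁ = [1, 1]
After ReLU: h = [1, 1]
Layer 2 output: y = -2×1 + -1×1 + 0 = -3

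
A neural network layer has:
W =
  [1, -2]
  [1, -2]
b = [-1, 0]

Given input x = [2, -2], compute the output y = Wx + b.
y = [5, 6]

Wx = [1×2 + -2×-2, 1×2 + -2×-2]
   = [6, 6]
y = Wx + b = [6 + -1, 6 + 0] = [5, 6]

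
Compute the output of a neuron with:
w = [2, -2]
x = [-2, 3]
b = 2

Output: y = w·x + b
y = -8

y = (2)(-2) + (-2)(3) + 2 = -8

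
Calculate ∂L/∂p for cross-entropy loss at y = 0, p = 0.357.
∂L/∂p = 1.555

∂L/∂p = -y/p + (1-y)/(1-p) = 0 + 1/0.643 = 1.555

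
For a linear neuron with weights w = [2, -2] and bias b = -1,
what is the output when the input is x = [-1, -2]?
y = 1

y = (2)(-1) + (-2)(-2) + -1 = 1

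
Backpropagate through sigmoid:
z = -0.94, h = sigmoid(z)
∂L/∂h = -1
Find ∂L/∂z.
∂L/∂z = -0.202

σ(-0.94) = 0.2809
σ'(-0.94) = σ(-0.94)(1 - σ(-0.94)) = 0.2809 × 0.7191 = 0.202
∂L/∂z = ∂L/∂h · σ'(z) = -1 × 0.202 = -0.202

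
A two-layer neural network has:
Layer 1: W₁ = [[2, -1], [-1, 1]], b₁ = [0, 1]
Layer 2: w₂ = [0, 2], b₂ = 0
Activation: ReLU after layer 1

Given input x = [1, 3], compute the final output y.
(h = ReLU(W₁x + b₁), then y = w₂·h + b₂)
y = 6

Layer 1 pre-activation: z₁ = [-1, 3]
After ReLU: h = [0, 3]
Layer 2 output: y = 0×0 + 2×3 + 0 = 6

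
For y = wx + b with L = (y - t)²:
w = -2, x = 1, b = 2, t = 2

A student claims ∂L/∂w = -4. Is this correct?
Correct

y = (-2)(1) + 2 = 0
∂L/∂y = 2(y - t) = 2(0 - 2) = -4
∂y/∂w = x = 1
∂L/∂w = -4 × 1 = -4

Claimed value: -4
Correct: The correct gradient is -4.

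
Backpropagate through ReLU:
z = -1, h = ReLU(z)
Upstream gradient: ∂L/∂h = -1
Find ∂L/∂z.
∂L/∂z = 0

h = ReLU(-1) = 0
Since z < 0: ∂h/∂z = 0
∂L/∂z = ∂L/∂h · ∂h/∂z = -1 × 0 = 0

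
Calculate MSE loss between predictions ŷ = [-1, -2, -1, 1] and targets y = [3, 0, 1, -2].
MSE = 8.25

MSE = (1/4)((-1-3)² + (-2-0)² + (-1-1)² + (1--2)²) = (1/4)(16 + 4 + 4 + 9) = 8.25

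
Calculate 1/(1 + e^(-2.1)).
0.8909

sigmoid(2.1) = 1/(1 + e^(-2.1)) = 1/(1 + 0.1225) = 0.8909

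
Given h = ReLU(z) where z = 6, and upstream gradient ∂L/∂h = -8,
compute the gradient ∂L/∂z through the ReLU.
∂L/∂z = -8

h = ReLU(6) = 6
Since z > 0: ∂h/∂z = 1
∂L/∂z = ∂L/∂h · ∂h/∂z = -8 × 1 = -8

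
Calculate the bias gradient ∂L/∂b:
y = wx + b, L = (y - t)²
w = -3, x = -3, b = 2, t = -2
∂L/∂b = 26

y = wx + b = (-3)(-3) + 2 = 11
∂L/∂y = 2(y - t) = 2(11 - -2) = 26
∂y/∂b = 1
∂L/∂b = ∂L/∂y · ∂y/∂b = 26 × 1 = 26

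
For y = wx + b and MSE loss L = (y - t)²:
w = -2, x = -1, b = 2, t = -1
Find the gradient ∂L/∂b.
∂L/∂b = 10

y = wx + b = (-2)(-1) + 2 = 4
∂L/∂y = 2(y - t) = 2(4 - -1) = 10
∂y/∂b = 1
∂L/∂b = ∂L/∂y · ∂y/∂b = 10 × 1 = 10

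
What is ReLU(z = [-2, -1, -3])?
h = [0, 0, 0]

ReLU applied element-wise: max(0,-2)=0, max(0,-1)=0, max(0,-3)=0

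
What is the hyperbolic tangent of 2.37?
0.9827

tanh(2.37) = (e^(2.37) - e^(-2.37))/(e^(2.37) + e^(-2.37)) = 0.9827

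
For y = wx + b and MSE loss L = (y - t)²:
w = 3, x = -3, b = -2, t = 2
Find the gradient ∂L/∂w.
∂L/∂w = 78

y = wx + b = (3)(-3) + -2 = -11
∂L/∂y = 2(y - t) = 2(-11 - 2) = -26
∂y/∂w = x = -3
∂L/∂w = ∂L/∂y · ∂y/∂w = -26 × -3 = 78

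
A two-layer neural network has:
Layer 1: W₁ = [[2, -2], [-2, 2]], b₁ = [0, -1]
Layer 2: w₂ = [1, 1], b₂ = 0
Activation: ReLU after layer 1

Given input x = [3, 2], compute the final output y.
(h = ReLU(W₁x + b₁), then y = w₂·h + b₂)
y = 2

Layer 1 pre-activation: z₁ = [2, -3]
After ReLU: h = [2, 0]
Layer 2 output: y = 1×2 + 1×0 + 0 = 2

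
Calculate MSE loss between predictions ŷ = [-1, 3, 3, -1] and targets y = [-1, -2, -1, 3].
MSE = 14.25

MSE = (1/4)((-1--1)² + (3--2)² + (3--1)² + (-1-3)²) = (1/4)(0 + 25 + 16 + 16) = 14.25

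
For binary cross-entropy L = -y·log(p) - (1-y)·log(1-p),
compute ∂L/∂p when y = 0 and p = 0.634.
∂L/∂p = 2.732

∂L/∂p = -y/p + (1-y)/(1-p) = 0 + 1/0.366 = 2.732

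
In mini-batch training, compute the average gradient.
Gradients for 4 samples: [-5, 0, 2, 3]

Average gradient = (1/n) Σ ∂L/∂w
Average gradient = 0

Average = (1/4)(-5 + 0 + 2 + 3) = 0/4 = 0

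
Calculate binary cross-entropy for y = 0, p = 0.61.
L = 0.9416

L = -0·log(0.61) - 1·log(0.39) = -log(0.39) = 0.9416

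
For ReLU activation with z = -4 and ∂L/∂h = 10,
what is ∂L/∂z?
∂L/∂z = 0

h = ReLU(-4) = 0
Since z < 0: ∂h/∂z = 0
∂L/∂z = ∂L/∂h · ∂h/∂z = 10 × 0 = 0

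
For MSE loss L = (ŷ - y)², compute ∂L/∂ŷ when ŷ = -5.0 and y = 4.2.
∂L/∂ŷ = -18.4

∂L/∂ŷ = 2(ŷ - y) = 2(-5.0 - 4.2) = 2(-9.2) = -18.4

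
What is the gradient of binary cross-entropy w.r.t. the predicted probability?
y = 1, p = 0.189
∂L/∂p = -5.291

∂L/∂p = -y/p + (1-y)/(1-p) = -1/0.189 + 0 = -5.291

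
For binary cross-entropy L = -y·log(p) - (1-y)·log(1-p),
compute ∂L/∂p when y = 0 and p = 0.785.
∂L/∂p = 4.651

∂L/∂p = -y/p + (1-y)/(1-p) = 0 + 1/0.215 = 4.651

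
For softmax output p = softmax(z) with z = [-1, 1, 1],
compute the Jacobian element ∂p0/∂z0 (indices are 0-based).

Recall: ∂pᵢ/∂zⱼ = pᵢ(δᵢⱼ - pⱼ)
∂p0/∂z0 = 0.05936

p = softmax(z) = [0.06338, 0.4683, 0.4683]
p0 = 0.06338

∂p0/∂z0 = p0(1 - p0) = 0.06338 × (1 - 0.06338) = 0.05936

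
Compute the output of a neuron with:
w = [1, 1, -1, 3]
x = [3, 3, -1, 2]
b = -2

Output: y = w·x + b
y = 11

y = (1)(3) + (1)(3) + (-1)(-1) + (3)(2) + -2 = 11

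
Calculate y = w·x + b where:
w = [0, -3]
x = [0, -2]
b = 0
y = 6

y = (0)(0) + (-3)(-2) + 0 = 6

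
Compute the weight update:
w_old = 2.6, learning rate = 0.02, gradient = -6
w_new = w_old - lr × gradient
w_new = 2.72

w_new = w - η·∂L/∂w = 2.6 - 0.02×(-6) = 2.6 - (-0.12) = 2.72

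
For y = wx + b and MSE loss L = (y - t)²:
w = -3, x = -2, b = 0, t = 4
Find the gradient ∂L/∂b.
∂L/∂b = 4

y = wx + b = (-3)(-2) + 0 = 6
∂L/∂y = 2(y - t) = 2(6 - 4) = 4
∂y/∂b = 1
∂L/∂b = ∂L/∂y · ∂y/∂b = 4 × 1 = 4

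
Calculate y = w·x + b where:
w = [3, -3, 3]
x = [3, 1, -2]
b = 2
y = 2

y = (3)(3) + (-3)(1) + (3)(-2) + 2 = 2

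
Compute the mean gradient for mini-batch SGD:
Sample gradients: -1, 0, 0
Average gradient = -0.3333

Average = (1/3)(-1 + 0 + 0) = -1/3 = -0.3333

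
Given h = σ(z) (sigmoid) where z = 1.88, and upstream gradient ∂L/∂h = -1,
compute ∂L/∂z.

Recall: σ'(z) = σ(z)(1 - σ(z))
∂L/∂z = -0.1149

σ(1.88) = 0.8676
σ'(1.88) = σ(1.88)(1 - σ(1.88)) = 0.8676 × 0.1324 = 0.1149
∂L/∂z = ∂L/∂h · σ'(z) = -1 × 0.1149 = -0.1149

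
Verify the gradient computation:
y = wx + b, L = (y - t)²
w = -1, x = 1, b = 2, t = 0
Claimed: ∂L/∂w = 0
Incorrect

y = (-1)(1) + 2 = 1
∂L/∂y = 2(y - t) = 2(1 - 0) = 2
∂y/∂w = x = 1
∂L/∂w = 2 × 1 = 2

Claimed value: 0
Incorrect: The correct gradient is 2.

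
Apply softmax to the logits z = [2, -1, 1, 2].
p = [0.4136, 0.0206, 0.1522, 0.4136]

exp(z) = [7.389, 0.3679, 2.718, 7.389]
Sum = 17.86
p = [0.4136, 0.0206, 0.1522, 0.4136]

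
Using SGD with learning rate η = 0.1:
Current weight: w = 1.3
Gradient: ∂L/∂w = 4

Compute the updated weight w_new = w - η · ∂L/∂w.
w_new = 0.9

w_new = w - η·∂L/∂w = 1.3 - 0.1×(4) = 1.3 - (0.4) = 0.9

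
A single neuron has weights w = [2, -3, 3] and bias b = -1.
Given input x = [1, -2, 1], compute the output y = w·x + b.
y = 10

y = (2)(1) + (-3)(-2) + (3)(1) + -1 = 10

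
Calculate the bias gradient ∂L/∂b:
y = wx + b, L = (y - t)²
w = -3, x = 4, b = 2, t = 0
∂L/∂b = -20

y = wx + b = (-3)(4) + 2 = -10
∂L/∂y = 2(y - t) = 2(-10 - 0) = -20
∂y/∂b = 1
∂L/∂b = ∂L/∂y · ∂y/∂b = -20 × 1 = -20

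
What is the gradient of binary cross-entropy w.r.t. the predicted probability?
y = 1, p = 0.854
∂L/∂p = -1.171

∂L/∂p = -y/p + (1-y)/(1-p) = -1/0.854 + 0 = -1.171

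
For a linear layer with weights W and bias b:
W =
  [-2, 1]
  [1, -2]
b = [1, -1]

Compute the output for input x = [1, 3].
y = [2, -6]

Wx = [-2×1 + 1×3, 1×1 + -2×3]
   = [1, -5]
y = Wx + b = [1 + 1, -5 + -1] = [2, -6]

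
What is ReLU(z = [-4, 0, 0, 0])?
h = [0, 0, 0, 0]

ReLU applied element-wise: max(0,-4)=0, max(0,0)=0, max(0,0)=0, max(0,0)=0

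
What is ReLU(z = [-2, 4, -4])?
h = [0, 4, 0]

ReLU applied element-wise: max(0,-2)=0, max(0,4)=4, max(0,-4)=0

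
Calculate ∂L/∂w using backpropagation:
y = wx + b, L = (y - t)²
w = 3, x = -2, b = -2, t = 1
∂L/∂w = 36

y = wx + b = (3)(-2) + -2 = -8
∂L/∂y = 2(y - t) = 2(-8 - 1) = -18
∂y/∂w = x = -2
∂L/∂w = ∂L/∂y · ∂y/∂w = -18 × -2 = 36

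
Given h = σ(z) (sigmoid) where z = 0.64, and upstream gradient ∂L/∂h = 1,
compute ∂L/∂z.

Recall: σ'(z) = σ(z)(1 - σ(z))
∂L/∂z = 0.2261

σ(0.64) = 0.6548
σ'(0.64) = σ(0.64)(1 - σ(0.64)) = 0.6548 × 0.3452 = 0.2261
∂L/∂z = ∂L/∂h · σ'(z) = 1 × 0.2261 = 0.2261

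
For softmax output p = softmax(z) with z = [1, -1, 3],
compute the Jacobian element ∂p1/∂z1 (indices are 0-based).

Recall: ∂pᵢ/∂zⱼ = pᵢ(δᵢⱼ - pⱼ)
∂p1/∂z1 = 0.01562

p = softmax(z) = [0.1173, 0.01588, 0.8668]
p1 = 0.01588

∂p1/∂z1 = p1(1 - p1) = 0.01588 × (1 - 0.01588) = 0.01562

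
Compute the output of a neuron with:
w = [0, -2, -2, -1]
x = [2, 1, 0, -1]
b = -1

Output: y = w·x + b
y = -2

y = (0)(2) + (-2)(1) + (-2)(0) + (-1)(-1) + -1 = -2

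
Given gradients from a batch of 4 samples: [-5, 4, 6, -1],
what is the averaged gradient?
Average gradient = 1

Average = (1/4)(-5 + 4 + 6 + -1) = 4/4 = 1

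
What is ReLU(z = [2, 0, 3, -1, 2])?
h = [2, 0, 3, 0, 2]

ReLU applied element-wise: max(0,2)=2, max(0,0)=0, max(0,3)=3, max(0,-1)=0, max(0,2)=2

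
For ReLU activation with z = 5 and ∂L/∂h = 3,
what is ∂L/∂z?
∂L/∂z = 3

h = ReLU(5) = 5
Since z > 0: ∂h/∂z = 1
∂L/∂z = ∂L/∂h · ∂h/∂z = 3 × 1 = 3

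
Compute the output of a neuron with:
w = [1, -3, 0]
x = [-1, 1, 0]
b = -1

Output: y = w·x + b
y = -5

y = (1)(-1) + (-3)(1) + (0)(0) + -1 = -5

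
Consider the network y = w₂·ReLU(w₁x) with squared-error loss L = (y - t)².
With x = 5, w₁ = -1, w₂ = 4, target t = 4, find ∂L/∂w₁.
∂L/∂w₁ = 0

Forward pass:
z = w₁x = -1×5 = -5
h = ReLU(-5) = 0
y = w₂h = 4×0 = 0

Backward pass:
∂L/∂y = 2(y - t) = 2(0 - 4) = -8
∂y/∂h = w₂ = 4
∂h/∂z = 0 (ReLU derivative)
∂z/∂w₁ = x = 5

∂L/∂w₁ = -8 × 4 × 0 × 5 = 0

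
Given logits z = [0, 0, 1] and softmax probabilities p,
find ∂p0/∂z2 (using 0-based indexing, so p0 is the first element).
∂p0/∂z2 = -0.1221

p = softmax(z) = [0.2119, 0.2119, 0.5761]
p0 = 0.2119, p2 = 0.5761

∂p0/∂z2 = -p0 × p2 = -0.2119 × 0.5761 = -0.1221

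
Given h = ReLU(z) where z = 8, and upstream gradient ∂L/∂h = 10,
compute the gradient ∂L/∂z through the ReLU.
∂L/∂z = 10

h = ReLU(8) = 8
Since z > 0: ∂h/∂z = 1
∂L/∂z = ∂L/∂h · ∂h/∂z = 10 × 1 = 10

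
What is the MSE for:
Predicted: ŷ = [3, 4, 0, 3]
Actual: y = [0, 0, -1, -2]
MSE = 12.75

MSE = (1/4)((3-0)² + (4-0)² + (0--1)² + (3--2)²) = (1/4)(9 + 16 + 1 + 25) = 12.75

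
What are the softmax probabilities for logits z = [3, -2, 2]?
p = [0.7275, 0.0049, 0.2676]

exp(z) = [20.09, 0.1353, 7.389]
Sum = 27.61
p = [0.7275, 0.0049, 0.2676]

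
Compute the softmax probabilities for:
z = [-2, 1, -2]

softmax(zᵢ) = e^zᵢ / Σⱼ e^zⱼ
p = [0.0453, 0.9094, 0.0453]

exp(z) = [0.1353, 2.718, 0.1353]
Sum = 2.989
p = [0.0453, 0.9094, 0.0453]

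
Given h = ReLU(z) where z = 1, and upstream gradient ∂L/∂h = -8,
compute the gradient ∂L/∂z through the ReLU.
∂L/∂z = -8

h = ReLU(1) = 1
Since z > 0: ∂h/∂z = 1
∂L/∂z = ∂L/∂h · ∂h/∂z = -8 × 1 = -8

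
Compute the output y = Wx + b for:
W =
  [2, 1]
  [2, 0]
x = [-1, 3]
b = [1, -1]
y = [2, -3]

Wx = [2×-1 + 1×3, 2×-1 + 0×3]
   = [1, -2]
y = Wx + b = [1 + 1, -2 + -1] = [2, -3]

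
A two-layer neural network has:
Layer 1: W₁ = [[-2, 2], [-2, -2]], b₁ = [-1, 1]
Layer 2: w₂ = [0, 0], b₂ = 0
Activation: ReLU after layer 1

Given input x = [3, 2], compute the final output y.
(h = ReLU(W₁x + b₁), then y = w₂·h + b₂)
y = 0

Layer 1 pre-activation: z₁ = [-3, -9]
After ReLU: h = [0, 0]
Layer 2 output: y = 0×0 + 0×0 + 0 = 0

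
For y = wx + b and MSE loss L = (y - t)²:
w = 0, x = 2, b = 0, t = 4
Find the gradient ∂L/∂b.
∂L/∂b = -8

y = wx + b = (0)(2) + 0 = 0
∂L/∂y = 2(y - t) = 2(0 - 4) = -8
∂y/∂b = 1
∂L/∂b = ∂L/∂y · ∂y/∂b = -8 × 1 = -8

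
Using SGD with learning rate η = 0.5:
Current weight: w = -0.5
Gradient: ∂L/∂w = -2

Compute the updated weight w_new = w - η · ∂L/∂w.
w_new = 0.5

w_new = w - η·∂L/∂w = -0.5 - 0.5×(-2) = -0.5 - (-1) = 0.5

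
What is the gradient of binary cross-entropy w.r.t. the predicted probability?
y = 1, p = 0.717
∂L/∂p = -1.395

∂L/∂p = -y/p + (1-y)/(1-p) = -1/0.717 + 0 = -1.395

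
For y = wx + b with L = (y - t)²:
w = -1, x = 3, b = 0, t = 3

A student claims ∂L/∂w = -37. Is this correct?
Incorrect

y = (-1)(3) + 0 = -3
∂L/∂y = 2(y - t) = 2(-3 - 3) = -12
∂y/∂w = x = 3
∂L/∂w = -12 × 3 = -36

Claimed value: -37
Incorrect: The correct gradient is -36.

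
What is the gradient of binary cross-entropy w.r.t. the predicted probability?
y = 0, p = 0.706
∂L/∂p = 3.401

∂L/∂p = -y/p + (1-y)/(1-p) = 0 + 1/0.294 = 3.401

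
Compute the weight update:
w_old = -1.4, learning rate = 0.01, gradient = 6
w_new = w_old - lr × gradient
w_new = -1.46

w_new = w - η·∂L/∂w = -1.4 - 0.01×(6) = -1.4 - (0.06) = -1.46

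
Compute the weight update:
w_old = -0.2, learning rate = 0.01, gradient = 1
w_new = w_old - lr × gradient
w_new = -0.21

w_new = w - η·∂L/∂w = -0.2 - 0.01×(1) = -0.2 - (0.01) = -0.21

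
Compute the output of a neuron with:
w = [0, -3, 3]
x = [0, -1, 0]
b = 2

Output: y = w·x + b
y = 5

y = (0)(0) + (-3)(-1) + (3)(0) + 2 = 5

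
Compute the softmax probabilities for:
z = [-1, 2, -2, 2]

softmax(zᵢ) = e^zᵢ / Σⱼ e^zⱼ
p = [0.0241, 0.4835, 0.0089, 0.4835]

exp(z) = [0.3679, 7.389, 0.1353, 7.389]
Sum = 15.28
p = [0.0241, 0.4835, 0.0089, 0.4835]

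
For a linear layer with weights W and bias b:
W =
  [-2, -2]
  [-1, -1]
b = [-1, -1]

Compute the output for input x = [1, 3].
y = [-9, -5]

Wx = [-2×1 + -2×3, -1×1 + -1×3]
   = [-8, -4]
y = Wx + b = [-8 + -1, -4 + -1] = [-9, -5]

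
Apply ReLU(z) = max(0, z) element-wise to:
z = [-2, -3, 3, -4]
h = [0, 0, 3, 0]

ReLU applied element-wise: max(0,-2)=0, max(0,-3)=0, max(0,3)=3, max(0,-4)=0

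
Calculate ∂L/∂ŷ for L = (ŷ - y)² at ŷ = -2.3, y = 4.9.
∂L/∂ŷ = -14.4

∂L/∂ŷ = 2(ŷ - y) = 2(-2.3 - 4.9) = 2(-7.2) = -14.4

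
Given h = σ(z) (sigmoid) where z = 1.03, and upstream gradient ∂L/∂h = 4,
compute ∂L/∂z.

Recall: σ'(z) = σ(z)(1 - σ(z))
∂L/∂z = 0.7755

σ(1.03) = 0.7369
σ'(1.03) = σ(1.03)(1 - σ(1.03)) = 0.7369 × 0.2631 = 0.1939
∂L/∂z = ∂L/∂h · σ'(z) = 4 × 0.1939 = 0.7755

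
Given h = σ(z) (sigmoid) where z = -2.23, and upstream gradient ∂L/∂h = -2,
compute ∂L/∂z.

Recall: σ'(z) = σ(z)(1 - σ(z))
∂L/∂z = -0.1753

σ(-2.23) = 0.09709
σ'(-2.23) = σ(-2.23)(1 - σ(-2.23)) = 0.09709 × 0.9029 = 0.08766
∂L/∂z = ∂L/∂h · σ'(z) = -2 × 0.08766 = -0.1753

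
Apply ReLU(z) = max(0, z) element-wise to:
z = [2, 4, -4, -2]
h = [2, 4, 0, 0]

ReLU applied element-wise: max(0,2)=2, max(0,4)=4, max(0,-4)=0, max(0,-2)=0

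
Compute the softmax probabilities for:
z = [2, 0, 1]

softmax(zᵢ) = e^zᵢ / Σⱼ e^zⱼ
p = [0.6652, 0.09, 0.2447]

exp(z) = [7.389, 1, 2.718]
Sum = 11.11
p = [0.6652, 0.09, 0.2447]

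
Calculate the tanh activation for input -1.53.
-0.9104

tanh(-1.53) = (e^(-1.53) - e^(1.53))/(e^(-1.53) + e^(1.53)) = -0.9104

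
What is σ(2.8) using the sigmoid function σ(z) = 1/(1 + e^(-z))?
0.9427

sigmoid(2.8) = 1/(1 + e^(-2.8)) = 1/(1 + 0.06081) = 0.9427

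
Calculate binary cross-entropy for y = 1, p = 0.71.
L = 0.3425

L = -1·log(0.71) - 0·log(0.29) = -log(0.71) = 0.3425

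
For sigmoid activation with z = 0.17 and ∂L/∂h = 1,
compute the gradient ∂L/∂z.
∂L/∂z = 0.2482

σ(0.17) = 0.5424
σ'(0.17) = σ(0.17)(1 - σ(0.17)) = 0.5424 × 0.4576 = 0.2482
∂L/∂z = ∂L/∂h · σ'(z) = 1 × 0.2482 = 0.2482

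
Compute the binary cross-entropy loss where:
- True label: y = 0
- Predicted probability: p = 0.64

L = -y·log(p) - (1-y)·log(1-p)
L = 1.022

L = -0·log(0.64) - 1·log(0.36) = -log(0.36) = 1.022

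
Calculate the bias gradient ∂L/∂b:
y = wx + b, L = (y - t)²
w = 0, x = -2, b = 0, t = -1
∂L/∂b = 2

y = wx + b = (0)(-2) + 0 = 0
∂L/∂y = 2(y - t) = 2(0 - -1) = 2
∂y/∂b = 1
∂L/∂b = ∂L/∂y · ∂y/∂b = 2 × 1 = 2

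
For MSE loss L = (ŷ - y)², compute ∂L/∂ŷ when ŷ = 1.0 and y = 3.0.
∂L/∂ŷ = -4.0

∂L/∂ŷ = 2(ŷ - y) = 2(1.0 - 3.0) = 2(-2.0) = -4.0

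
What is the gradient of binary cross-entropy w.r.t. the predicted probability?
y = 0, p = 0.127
∂L/∂p = 1.145

∂L/∂p = -y/p + (1-y)/(1-p) = 0 + 1/0.873 = 1.145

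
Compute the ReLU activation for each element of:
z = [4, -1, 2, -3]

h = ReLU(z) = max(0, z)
h = [4, 0, 2, 0]

ReLU applied element-wise: max(0,4)=4, max(0,-1)=0, max(0,2)=2, max(0,-3)=0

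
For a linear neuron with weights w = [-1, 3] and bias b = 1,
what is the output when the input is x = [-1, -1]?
y = -1

y = (-1)(-1) + (3)(-1) + 1 = -1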